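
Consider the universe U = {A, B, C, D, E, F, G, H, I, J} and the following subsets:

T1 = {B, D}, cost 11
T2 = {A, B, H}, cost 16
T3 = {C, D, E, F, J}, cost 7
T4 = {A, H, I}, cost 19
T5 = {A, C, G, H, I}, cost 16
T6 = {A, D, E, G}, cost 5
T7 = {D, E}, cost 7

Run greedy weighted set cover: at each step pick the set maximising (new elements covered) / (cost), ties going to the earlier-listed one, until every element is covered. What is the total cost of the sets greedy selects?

44

Pick 1: T6 adds 4 new (A, D, E, G) at cost 5 (ratio 4/5).
Pick 2: T3 adds 3 new (C, F, J) at cost 7 (ratio 3/7).
Pick 3: T2 adds 2 new (B, H) at cost 16 (ratio 2/16).
Pick 4: T5 adds 1 new (I) at cost 16 (ratio 1/16).
Greedy total cost: 5 + 7 + 16 + 16 = 44. (The true optimum is 34, so greedy overshoots here.)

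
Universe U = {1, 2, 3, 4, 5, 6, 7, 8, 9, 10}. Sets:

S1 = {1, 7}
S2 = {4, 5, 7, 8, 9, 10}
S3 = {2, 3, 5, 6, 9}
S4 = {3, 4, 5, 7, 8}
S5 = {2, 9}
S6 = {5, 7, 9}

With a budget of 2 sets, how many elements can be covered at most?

9

Choosing S2, S3 covers {2, 3, 4, 5, 6, 7, 8, 9, 10} — 9 elements.
No choice of 2 sets does better; here 1 is left uncovered.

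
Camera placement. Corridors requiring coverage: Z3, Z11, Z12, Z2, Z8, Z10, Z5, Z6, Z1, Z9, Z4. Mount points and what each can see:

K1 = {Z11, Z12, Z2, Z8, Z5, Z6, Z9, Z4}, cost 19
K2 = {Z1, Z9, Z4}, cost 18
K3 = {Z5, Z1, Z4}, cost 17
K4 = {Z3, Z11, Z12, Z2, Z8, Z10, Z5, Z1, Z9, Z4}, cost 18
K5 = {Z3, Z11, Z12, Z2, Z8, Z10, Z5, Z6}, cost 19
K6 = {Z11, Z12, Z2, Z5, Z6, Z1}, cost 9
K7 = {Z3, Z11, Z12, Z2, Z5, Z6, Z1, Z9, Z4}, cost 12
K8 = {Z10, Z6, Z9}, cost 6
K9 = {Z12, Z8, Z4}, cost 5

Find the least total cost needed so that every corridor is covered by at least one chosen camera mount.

23

K7, K8, K9 cover every corridor at cost 12 + 6 + 5 = 23.
Any cover uses at least 2 camera mounts; among all covering selections none totals below 23.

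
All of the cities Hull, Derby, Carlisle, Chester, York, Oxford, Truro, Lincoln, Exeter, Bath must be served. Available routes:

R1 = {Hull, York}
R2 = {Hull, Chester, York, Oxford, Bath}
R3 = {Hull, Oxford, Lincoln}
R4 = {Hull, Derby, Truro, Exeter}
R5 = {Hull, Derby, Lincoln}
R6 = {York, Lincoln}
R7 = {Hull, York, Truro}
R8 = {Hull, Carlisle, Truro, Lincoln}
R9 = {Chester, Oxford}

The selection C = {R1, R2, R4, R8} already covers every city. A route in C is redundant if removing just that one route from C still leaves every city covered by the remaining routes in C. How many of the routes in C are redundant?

1

Drop R1: the rest still cover every city — redundant.
Drop R2: Chester, Oxford, Bath uncovered — not redundant.
Drop R4: Derby, Exeter uncovered — not redundant.
Drop R8: Carlisle, Lincoln uncovered — not redundant.
1 redundant: R1.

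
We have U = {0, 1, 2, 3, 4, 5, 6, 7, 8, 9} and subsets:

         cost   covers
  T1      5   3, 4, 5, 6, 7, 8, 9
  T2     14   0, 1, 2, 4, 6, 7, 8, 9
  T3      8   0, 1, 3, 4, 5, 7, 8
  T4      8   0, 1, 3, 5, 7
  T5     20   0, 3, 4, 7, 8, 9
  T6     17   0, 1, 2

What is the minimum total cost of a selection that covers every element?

19

T1, T2 cover every element at cost 5 + 14 = 19.
Any cover uses at least 2 sets; among all covering selections none totals below 19.
Greedy by coverage-per-cost would pick T1, T3, T2 for 27 — worse than the optimum 19.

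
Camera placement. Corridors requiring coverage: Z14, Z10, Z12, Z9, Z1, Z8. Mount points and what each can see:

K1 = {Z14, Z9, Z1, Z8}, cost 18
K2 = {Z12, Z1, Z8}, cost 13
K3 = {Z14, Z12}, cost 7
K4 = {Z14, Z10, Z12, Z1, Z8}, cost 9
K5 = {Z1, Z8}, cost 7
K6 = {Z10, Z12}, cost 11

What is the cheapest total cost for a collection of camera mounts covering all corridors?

27

K1, K4 cover every corridor at cost 18 + 9 = 27.
Any cover uses at least 2 camera mounts; among all covering selections none totals below 27.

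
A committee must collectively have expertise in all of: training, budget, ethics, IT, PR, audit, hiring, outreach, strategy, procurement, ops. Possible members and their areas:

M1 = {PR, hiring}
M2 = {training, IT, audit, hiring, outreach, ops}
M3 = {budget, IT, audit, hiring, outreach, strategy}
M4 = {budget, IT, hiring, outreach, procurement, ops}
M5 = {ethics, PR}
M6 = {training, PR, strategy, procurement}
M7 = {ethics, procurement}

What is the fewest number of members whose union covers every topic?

M1, M2, M3, M7 together cover {training, budget, ethics, IT, PR, audit, hiring, outreach, strategy, procurement, ops} — every topic.
No 3 of the 7 members cover everything (all 35 triples fall short), so 4 is minimum.

4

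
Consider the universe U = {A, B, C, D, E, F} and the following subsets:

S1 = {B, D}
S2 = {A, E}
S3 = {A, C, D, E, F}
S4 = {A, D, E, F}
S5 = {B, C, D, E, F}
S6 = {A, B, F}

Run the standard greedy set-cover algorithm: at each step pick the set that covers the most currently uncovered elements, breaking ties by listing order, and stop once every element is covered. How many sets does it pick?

Pick 1: S3 covers 5 new elements (A, C, D, E, F).
Pick 2: S1 covers 1 new elements (B).
Greedy uses 2 sets.

2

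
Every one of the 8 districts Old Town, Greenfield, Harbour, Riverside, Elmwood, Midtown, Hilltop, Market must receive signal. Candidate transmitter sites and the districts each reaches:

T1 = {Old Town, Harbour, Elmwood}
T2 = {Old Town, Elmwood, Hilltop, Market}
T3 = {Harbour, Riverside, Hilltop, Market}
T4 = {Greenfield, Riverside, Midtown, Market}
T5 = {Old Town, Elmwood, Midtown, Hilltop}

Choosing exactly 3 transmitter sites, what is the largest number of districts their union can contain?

8

Choosing T1, T2, T4 covers {Old Town, Greenfield, Harbour, Riverside, Elmwood, Midtown, Hilltop, Market} — 8 districts.
That is all 8 districts.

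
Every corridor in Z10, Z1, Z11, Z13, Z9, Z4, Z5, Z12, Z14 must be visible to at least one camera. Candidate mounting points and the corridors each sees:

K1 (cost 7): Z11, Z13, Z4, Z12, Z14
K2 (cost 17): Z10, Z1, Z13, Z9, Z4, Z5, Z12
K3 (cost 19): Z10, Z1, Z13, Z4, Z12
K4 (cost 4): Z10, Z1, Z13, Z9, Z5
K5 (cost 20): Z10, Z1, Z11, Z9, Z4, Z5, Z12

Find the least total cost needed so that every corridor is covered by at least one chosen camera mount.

K1, K4 cover every corridor at cost 7 + 4 = 11.
Any cover uses at least 2 camera mounts; among all covering selections none totals below 11.

11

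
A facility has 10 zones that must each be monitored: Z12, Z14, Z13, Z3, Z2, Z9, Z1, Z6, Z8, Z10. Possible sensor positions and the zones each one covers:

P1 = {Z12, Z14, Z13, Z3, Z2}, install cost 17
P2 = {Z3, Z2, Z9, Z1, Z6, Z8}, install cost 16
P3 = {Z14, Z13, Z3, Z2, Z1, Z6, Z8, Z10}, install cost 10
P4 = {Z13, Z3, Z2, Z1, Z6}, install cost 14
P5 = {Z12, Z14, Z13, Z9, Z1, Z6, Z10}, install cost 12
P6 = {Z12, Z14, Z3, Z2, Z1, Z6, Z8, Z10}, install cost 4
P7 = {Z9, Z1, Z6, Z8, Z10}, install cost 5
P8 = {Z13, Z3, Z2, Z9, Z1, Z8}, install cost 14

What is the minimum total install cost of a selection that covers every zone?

16

P5, P6 cover every zone at install cost 12 + 4 = 16.
Any cover uses at least 2 sensor positions; among all covering selections none totals below 16.
Greedy by coverage-per-install cost would pick P6, P7, P3 for 19 — worse than the optimum 16.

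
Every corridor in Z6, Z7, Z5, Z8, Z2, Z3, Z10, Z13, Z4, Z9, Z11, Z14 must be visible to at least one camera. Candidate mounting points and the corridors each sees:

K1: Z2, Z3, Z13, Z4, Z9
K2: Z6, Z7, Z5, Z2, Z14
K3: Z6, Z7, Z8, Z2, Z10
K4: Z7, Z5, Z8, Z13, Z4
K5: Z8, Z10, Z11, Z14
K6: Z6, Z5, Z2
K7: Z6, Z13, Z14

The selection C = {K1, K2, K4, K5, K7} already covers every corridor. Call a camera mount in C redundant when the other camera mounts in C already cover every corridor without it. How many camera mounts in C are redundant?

3

Drop K1: Z3, Z9 uncovered — not redundant.
Drop K2: the rest still cover every corridor — redundant.
Drop K4: the rest still cover every corridor — redundant.
Drop K5: Z10, Z11 uncovered — not redundant.
Drop K7: the rest still cover every corridor — redundant.
3 redundant: K2, K4, K7.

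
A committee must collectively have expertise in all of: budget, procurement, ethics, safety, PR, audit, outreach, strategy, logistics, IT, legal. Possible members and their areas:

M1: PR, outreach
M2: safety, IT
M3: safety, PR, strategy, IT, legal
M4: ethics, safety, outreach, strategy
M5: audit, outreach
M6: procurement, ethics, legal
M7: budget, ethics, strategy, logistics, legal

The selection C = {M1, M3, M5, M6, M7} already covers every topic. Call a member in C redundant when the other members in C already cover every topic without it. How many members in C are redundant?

Drop M1: the rest still cover every topic — redundant.
Drop M3: safety, IT uncovered — not redundant.
Drop M5: audit uncovered — not redundant.
Drop M6: procurement uncovered — not redundant.
Drop M7: budget, logistics uncovered — not redundant.
1 redundant: M1.

1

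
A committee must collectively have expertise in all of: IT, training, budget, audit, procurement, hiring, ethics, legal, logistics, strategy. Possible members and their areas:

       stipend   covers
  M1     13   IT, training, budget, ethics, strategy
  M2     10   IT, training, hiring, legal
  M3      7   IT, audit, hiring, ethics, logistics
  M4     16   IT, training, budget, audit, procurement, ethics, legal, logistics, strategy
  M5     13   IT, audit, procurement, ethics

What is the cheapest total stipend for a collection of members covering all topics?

M3, M4 cover every topic at stipend 7 + 16 = 23.
Any cover uses at least 2 members; among all covering selections none totals below 23.

23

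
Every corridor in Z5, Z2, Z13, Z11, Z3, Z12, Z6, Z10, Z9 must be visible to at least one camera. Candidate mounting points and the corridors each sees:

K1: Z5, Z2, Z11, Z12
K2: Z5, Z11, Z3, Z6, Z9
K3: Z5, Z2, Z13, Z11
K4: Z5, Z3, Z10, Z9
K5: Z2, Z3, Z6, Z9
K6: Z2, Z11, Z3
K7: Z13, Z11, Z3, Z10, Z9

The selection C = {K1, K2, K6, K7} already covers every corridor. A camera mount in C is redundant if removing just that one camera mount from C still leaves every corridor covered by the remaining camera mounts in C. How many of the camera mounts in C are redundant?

Drop K1: Z12 uncovered — not redundant.
Drop K2: Z6 uncovered — not redundant.
Drop K6: the rest still cover every corridor — redundant.
Drop K7: Z13, Z10 uncovered — not redundant.
1 redundant: K6.

1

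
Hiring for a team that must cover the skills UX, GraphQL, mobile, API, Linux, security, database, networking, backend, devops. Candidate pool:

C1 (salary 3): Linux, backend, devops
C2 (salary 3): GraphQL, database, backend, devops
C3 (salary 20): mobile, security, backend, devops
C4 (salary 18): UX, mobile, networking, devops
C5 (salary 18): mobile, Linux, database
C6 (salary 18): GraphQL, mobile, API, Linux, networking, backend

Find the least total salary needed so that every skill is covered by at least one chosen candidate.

59

C2, C3, C4, C6 cover every skill at salary 3 + 20 + 18 + 18 = 59.
Any cover uses at least 4 candidates; among all covering selections none totals below 59.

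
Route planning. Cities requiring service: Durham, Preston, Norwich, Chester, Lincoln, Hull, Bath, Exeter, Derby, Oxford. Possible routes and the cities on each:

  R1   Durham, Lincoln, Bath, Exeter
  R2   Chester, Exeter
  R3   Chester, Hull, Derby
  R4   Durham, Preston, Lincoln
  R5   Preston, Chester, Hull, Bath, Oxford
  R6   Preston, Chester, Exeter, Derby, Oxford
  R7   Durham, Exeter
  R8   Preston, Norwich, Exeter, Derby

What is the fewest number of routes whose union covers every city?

3

R1, R5, R8 together cover {Durham, Preston, Norwich, Chester, Lincoln, Hull, Bath, Exeter, Derby, Oxford} — every city.
No 2 of the 8 routes cover everything (all 28 pairs fall short), so 3 is minimum.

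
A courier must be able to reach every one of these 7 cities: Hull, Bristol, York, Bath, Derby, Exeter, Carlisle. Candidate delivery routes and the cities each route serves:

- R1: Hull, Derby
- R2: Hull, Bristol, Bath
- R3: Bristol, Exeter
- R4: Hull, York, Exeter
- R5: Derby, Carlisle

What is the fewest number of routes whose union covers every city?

R2, R4, R5 together cover {Hull, Bristol, York, Bath, Derby, Exeter, Carlisle} — every city.
No 2 of the 5 routes cover everything (all 10 pairs fall short), so 3 is minimum.

3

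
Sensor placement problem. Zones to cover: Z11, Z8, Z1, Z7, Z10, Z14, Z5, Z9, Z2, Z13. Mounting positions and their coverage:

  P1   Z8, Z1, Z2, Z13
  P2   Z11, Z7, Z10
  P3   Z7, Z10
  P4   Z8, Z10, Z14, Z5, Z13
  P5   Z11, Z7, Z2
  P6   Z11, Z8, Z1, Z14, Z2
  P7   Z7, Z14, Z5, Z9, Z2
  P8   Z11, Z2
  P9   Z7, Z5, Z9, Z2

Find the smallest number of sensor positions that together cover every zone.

P1, P2, P7 together cover {Z11, Z8, Z1, Z7, Z10, Z14, Z5, Z9, Z2, Z13} — every zone.
No 2 of the 9 sensor positions cover everything (all 36 pairs fall short), so 3 is minimum.

3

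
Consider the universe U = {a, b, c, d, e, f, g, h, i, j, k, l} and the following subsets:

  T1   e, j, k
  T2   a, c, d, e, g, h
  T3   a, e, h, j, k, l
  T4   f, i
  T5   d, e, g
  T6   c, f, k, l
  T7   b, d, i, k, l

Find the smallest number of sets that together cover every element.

4

T1, T2, T4, T7 together cover {a, b, c, d, e, f, g, h, i, j, k, l} — every element.
No 3 of the 7 sets cover everything (all 35 triples fall short), so 4 is minimum.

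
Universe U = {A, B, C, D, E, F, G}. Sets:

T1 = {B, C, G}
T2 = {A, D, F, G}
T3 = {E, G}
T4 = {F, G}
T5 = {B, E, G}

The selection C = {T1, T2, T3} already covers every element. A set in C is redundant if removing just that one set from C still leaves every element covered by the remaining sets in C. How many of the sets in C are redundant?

Drop T1: B, C uncovered — not redundant.
Drop T2: A, D, F uncovered — not redundant.
Drop T3: E uncovered — not redundant.
None of the sets in C is redundant.

0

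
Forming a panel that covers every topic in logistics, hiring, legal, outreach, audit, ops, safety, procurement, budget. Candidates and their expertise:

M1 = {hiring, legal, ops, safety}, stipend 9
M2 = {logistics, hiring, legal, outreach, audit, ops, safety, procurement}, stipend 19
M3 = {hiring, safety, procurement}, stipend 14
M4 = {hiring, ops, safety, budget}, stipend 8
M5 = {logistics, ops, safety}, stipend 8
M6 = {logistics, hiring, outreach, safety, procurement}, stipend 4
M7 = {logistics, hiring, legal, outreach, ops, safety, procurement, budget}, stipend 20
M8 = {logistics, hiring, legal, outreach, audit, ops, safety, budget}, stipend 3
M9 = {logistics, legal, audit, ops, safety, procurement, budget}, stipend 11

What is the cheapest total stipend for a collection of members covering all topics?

7

M6, M8 cover every topic at stipend 4 + 3 = 7.
Any cover uses at least 2 members; among all covering selections none totals below 7.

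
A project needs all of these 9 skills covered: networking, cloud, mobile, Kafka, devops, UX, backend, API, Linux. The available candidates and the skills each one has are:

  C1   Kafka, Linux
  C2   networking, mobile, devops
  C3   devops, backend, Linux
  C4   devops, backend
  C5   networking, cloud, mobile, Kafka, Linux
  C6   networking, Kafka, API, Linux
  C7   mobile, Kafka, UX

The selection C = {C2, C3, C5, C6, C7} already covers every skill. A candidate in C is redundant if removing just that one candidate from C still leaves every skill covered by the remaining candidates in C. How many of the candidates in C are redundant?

1

Drop C2: the rest still cover every skill — redundant.
Drop C3: backend uncovered — not redundant.
Drop C5: cloud uncovered — not redundant.
Drop C6: API uncovered — not redundant.
Drop C7: UX uncovered — not redundant.
1 redundant: C2.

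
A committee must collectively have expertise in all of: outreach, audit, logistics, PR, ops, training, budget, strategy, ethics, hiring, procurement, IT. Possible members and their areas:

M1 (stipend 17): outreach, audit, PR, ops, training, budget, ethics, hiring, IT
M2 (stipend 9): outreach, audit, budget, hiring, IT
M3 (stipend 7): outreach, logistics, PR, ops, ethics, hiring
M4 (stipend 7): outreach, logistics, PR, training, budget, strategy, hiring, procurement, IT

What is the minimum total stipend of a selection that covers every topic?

23

M2, M3, M4 cover every topic at stipend 9 + 7 + 7 = 23.
Any cover uses at least 2 members; among all covering selections none totals below 23.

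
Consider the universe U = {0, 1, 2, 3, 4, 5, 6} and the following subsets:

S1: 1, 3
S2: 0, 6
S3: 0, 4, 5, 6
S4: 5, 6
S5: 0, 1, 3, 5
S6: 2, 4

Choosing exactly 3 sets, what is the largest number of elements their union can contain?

Choosing S1, S3, S6 covers {0, 1, 2, 3, 4, 5, 6} — 7 elements.
That is all 7 elements.

7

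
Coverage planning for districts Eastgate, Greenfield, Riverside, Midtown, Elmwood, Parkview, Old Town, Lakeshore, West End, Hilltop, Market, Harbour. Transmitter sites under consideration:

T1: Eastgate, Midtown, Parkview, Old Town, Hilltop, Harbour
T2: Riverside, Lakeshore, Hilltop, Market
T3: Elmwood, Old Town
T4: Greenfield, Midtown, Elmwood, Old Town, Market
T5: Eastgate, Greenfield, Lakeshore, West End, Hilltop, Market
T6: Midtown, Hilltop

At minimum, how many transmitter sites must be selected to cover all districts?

4

T1, T2, T3, T5 together cover {Eastgate, Greenfield, Riverside, Midtown, Elmwood, Parkview, Old Town, Lakeshore, West End, Hilltop, Market, Harbour} — every district.
No 3 of the 6 transmitter sites cover everything (all 20 triples fall short), so 4 is minimum.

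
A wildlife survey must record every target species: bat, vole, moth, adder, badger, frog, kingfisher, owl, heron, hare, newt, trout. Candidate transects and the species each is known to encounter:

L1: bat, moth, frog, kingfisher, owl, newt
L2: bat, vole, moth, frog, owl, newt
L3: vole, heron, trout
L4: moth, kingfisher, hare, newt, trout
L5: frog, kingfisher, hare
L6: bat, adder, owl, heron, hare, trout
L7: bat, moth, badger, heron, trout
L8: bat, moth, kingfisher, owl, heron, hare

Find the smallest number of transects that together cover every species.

L1, L2, L6, L7 together cover {bat, vole, moth, adder, badger, frog, kingfisher, owl, heron, hare, newt, trout} — every species.
No 3 of the 8 transects cover everything (all 56 triples fall short), so 4 is minimum.

4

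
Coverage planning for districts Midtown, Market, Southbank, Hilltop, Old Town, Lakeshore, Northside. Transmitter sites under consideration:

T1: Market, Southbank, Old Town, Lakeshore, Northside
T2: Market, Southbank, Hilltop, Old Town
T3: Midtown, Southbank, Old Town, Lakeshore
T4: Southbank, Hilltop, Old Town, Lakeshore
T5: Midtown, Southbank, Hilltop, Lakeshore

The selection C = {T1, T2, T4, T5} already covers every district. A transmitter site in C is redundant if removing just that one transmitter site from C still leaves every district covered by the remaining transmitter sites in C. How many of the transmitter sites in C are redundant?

Drop T1: Northside uncovered — not redundant.
Drop T2: the rest still cover every district — redundant.
Drop T4: the rest still cover every district — redundant.
Drop T5: Midtown uncovered — not redundant.
2 redundant: T2, T4.

2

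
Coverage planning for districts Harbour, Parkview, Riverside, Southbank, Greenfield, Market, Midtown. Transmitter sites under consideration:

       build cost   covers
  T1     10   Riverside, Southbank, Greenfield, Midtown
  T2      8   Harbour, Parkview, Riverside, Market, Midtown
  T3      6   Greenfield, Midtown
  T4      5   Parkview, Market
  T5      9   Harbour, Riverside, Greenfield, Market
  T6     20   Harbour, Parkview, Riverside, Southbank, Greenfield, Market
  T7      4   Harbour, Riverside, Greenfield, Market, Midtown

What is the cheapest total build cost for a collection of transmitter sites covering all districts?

T1, T2 cover every district at build cost 10 + 8 = 18.
Any cover uses at least 2 transmitter sites; among all covering selections none totals below 18.

18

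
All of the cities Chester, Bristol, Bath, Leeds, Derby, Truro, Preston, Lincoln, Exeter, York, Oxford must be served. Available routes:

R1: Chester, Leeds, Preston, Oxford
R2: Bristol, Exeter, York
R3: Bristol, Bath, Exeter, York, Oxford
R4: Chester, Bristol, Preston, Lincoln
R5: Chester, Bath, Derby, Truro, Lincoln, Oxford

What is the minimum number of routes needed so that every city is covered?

3

R1, R2, R5 together cover {Chester, Bristol, Bath, Leeds, Derby, Truro, Preston, Lincoln, Exeter, York, Oxford} — every city.
No 2 of the 5 routes cover everything (all 10 pairs fall short), so 3 is minimum.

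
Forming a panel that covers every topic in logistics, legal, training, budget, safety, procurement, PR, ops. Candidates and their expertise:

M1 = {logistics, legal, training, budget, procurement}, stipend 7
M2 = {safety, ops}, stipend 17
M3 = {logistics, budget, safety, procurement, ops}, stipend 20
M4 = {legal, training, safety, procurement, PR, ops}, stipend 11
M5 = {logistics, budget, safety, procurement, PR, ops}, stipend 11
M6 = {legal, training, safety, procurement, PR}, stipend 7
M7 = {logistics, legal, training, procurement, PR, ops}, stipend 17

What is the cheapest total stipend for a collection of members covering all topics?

M1, M4 cover every topic at stipend 7 + 11 = 18.
Any cover uses at least 2 members; among all covering selections none totals below 18.
Greedy by coverage-per-stipend would pick M1, M6, M4 for 25 — worse than the optimum 18.

18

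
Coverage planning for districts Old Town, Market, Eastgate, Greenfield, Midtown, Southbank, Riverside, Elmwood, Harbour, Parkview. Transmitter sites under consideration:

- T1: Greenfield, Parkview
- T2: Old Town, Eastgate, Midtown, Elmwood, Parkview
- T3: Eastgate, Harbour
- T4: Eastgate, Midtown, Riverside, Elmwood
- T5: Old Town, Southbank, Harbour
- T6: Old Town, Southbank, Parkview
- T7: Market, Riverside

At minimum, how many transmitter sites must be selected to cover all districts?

4

T1, T2, T5, T7 together cover {Old Town, Market, Eastgate, Greenfield, Midtown, Southbank, Riverside, Elmwood, Harbour, Parkview} — every district.
No 3 of the 7 transmitter sites cover everything (all 35 triples fall short), so 4 is minimum.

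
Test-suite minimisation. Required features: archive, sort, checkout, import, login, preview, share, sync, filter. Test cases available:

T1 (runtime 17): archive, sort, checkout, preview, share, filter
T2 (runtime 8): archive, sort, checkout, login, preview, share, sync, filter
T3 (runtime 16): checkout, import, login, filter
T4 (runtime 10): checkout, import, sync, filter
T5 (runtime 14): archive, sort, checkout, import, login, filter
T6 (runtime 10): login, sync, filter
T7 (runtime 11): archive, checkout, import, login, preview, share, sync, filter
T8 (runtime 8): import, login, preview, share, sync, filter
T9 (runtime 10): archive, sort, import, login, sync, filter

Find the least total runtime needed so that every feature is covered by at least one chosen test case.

16

T2, T8 cover every feature at runtime 8 + 8 = 16.
Any cover uses at least 2 test cases; among all covering selections none totals below 16.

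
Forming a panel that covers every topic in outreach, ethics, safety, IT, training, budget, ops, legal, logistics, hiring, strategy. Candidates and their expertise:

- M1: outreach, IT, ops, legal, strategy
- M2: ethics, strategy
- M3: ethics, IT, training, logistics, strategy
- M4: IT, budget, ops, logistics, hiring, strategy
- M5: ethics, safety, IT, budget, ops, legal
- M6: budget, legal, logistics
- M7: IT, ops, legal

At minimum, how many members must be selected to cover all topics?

M1, M3, M4, M5 together cover {outreach, ethics, safety, IT, training, budget, ops, legal, logistics, hiring, strategy} — every topic.
No 3 of the 7 members cover everything (all 35 triples fall short), so 4 is minimum.

4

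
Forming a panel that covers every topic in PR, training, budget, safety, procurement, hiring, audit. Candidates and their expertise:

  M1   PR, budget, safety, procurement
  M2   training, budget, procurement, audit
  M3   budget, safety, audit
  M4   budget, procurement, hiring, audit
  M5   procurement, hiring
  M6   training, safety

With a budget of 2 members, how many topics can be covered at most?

6

Choosing M1, M2 covers {PR, training, budget, safety, procurement, audit} — 6 topics.
No choice of 2 members does better; here hiring is left uncovered.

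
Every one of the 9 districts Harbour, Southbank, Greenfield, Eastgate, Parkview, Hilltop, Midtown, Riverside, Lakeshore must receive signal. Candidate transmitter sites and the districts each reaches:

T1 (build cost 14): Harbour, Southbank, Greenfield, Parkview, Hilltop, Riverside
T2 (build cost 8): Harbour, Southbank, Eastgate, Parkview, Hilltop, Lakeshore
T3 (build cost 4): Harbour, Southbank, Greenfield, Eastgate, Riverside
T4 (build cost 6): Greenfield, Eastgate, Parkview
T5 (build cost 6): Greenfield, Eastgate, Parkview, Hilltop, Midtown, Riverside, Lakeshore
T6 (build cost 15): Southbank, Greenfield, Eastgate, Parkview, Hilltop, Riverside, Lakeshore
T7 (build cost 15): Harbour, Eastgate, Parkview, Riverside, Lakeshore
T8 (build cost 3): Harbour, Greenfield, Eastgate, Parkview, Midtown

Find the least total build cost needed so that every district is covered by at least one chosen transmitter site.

T3, T5 cover every district at build cost 4 + 6 = 10.
Any cover uses at least 2 transmitter sites; among all covering selections none totals below 10.
Greedy by coverage-per-build cost would pick T8, T3, T5 for 13 — worse than the optimum 10.

10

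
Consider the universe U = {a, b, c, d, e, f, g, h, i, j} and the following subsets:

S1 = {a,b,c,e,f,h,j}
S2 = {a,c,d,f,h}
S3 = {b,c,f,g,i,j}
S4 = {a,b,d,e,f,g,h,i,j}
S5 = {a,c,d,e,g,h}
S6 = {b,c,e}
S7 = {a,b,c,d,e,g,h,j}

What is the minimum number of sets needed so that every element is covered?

S1, S4 together cover {a, b, c, d, e, f, g, h, i, j} — every element.
No single set contains all 10 elements, so 2 is optimal.

2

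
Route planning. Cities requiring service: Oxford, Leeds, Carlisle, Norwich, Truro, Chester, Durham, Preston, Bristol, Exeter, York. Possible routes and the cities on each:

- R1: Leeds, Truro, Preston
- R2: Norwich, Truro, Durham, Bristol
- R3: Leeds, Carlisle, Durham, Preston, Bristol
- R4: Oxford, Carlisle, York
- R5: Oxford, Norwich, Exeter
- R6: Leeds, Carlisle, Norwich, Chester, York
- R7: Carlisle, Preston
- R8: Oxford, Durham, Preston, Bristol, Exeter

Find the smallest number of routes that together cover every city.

R1, R6, R8 together cover {Oxford, Leeds, Carlisle, Norwich, Truro, Chester, Durham, Preston, Bristol, Exeter, York} — every city.
No 2 of the 8 routes cover everything (all 28 pairs fall short), so 3 is minimum.
Greedy (largest uncovered first) would take R3, R5, R6, R1 — 4 routes — but 3 suffice.

3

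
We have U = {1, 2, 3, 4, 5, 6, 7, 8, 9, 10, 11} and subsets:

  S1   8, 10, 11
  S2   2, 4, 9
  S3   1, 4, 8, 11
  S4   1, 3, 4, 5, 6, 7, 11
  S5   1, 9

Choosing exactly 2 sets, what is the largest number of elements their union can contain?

Choosing S1, S4 covers {1, 3, 4, 5, 6, 7, 8, 10, 11} — 9 elements.
No choice of 2 sets does better; here 2, 9 are left uncovered.

9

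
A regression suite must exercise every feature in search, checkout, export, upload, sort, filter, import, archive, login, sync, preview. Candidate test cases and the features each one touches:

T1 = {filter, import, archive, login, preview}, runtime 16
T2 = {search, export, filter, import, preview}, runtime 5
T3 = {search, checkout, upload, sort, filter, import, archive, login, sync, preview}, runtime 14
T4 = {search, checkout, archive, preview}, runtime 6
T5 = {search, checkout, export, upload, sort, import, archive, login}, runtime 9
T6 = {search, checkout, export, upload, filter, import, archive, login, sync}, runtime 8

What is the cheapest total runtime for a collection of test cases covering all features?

T2, T3 cover every feature at runtime 5 + 14 = 19.
Any cover uses at least 2 test cases; among all covering selections none totals below 19.
Greedy by coverage-per-runtime would pick T6, T2, T5 for 22 — worse than the optimum 19.

19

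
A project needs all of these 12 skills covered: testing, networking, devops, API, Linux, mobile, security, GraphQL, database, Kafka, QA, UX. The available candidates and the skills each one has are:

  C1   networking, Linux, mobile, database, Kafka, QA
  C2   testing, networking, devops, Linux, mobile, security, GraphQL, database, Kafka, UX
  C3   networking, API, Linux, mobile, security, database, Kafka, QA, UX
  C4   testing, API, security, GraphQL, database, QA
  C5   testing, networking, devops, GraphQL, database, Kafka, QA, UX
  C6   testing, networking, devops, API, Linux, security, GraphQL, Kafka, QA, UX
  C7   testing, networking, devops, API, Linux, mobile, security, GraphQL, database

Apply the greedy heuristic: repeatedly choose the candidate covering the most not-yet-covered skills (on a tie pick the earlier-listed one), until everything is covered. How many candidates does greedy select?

2

Pick 1: C2 covers 10 new skills (testing, networking, devops, Linux, mobile, security, GraphQL, database, Kafka, UX).
Pick 2: C3 covers 2 new skills (API, QA).
Greedy uses 2 candidates.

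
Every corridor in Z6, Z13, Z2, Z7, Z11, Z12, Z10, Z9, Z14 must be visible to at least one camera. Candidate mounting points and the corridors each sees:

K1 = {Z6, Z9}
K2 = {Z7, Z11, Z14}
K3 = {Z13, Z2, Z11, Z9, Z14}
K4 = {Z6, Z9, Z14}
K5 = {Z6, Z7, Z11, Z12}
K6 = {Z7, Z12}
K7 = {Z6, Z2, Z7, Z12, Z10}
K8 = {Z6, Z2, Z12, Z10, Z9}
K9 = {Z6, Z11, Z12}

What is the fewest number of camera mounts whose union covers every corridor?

2

K3, K7 together cover {Z6, Z13, Z2, Z7, Z11, Z12, Z10, Z9, Z14} — every corridor.
No single camera mount contains all 9 corridors, so 2 is optimal.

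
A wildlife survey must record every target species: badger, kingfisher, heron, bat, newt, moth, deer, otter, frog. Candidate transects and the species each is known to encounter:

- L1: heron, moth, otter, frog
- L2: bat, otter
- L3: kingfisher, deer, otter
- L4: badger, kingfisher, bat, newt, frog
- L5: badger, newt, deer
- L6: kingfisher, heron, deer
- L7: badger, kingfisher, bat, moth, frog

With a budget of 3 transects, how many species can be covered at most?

Choosing L1, L3, L4 covers {badger, kingfisher, heron, bat, newt, moth, deer, otter, frog} — 9 species.
That is all 9 species.

9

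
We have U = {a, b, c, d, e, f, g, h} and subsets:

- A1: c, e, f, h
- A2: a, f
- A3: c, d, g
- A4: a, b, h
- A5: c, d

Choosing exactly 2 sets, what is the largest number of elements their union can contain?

6

Choosing A1, A3 covers {c, d, e, f, g, h} — 6 elements.
No choice of 2 sets does better; here a, b are left uncovered.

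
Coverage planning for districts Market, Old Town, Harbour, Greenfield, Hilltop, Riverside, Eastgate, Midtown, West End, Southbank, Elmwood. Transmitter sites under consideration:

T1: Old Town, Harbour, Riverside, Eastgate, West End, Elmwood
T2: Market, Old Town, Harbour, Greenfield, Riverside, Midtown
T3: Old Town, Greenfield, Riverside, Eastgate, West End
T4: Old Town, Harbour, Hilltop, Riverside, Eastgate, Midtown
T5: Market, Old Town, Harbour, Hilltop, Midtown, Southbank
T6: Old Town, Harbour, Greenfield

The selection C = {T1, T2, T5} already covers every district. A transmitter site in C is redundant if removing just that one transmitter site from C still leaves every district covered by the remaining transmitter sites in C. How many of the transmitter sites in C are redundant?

Drop T1: Eastgate, West End, Elmwood uncovered — not redundant.
Drop T2: Greenfield uncovered — not redundant.
Drop T5: Hilltop, Southbank uncovered — not redundant.
None of the transmitter sites in C is redundant.

0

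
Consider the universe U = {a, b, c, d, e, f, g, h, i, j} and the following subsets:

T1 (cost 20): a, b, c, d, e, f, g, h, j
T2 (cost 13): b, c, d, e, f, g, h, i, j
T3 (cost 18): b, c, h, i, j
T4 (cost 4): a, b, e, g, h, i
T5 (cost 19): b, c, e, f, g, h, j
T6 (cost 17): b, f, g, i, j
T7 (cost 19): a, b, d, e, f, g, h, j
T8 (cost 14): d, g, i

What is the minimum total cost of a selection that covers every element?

T2, T4 cover every element at cost 13 + 4 = 17.
Any cover uses at least 2 sets; among all covering selections none totals below 17.

17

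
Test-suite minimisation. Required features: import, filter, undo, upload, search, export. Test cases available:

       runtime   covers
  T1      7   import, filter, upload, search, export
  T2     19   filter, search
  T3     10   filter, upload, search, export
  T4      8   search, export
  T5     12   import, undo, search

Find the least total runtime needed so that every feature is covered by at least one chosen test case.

19

T1, T5 cover every feature at runtime 7 + 12 = 19.
Any cover uses at least 2 test cases; among all covering selections none totals below 19.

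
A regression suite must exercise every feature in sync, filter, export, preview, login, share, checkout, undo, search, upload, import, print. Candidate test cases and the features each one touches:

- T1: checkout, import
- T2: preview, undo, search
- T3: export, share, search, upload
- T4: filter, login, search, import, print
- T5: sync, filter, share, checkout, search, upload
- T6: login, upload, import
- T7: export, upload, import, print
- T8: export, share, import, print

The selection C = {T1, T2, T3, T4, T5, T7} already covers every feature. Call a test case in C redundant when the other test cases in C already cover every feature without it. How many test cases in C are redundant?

3

Drop T1: the rest still cover every feature — redundant.
Drop T2: preview, undo uncovered — not redundant.
Drop T3: the rest still cover every feature — redundant.
Drop T4: login uncovered — not redundant.
Drop T5: sync uncovered — not redundant.
Drop T7: the rest still cover every feature — redundant.
3 redundant: T1, T3, T7.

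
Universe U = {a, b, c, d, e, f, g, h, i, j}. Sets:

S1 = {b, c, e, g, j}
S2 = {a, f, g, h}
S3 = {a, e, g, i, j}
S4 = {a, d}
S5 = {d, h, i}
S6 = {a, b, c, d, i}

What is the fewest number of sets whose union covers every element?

3

S1, S2, S5 together cover {a, b, c, d, e, f, g, h, i, j} — every element.
No 2 of the 6 sets cover everything (all 15 pairs fall short), so 3 is minimum.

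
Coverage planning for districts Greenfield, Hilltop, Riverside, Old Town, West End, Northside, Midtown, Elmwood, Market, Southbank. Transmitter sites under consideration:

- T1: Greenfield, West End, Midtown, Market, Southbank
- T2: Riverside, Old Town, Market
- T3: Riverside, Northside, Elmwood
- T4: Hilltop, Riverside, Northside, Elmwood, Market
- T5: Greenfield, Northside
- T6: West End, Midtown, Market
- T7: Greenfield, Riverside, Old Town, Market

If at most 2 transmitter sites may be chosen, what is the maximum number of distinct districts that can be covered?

Choosing T1, T4 covers {Greenfield, Hilltop, Riverside, West End, Northside, Midtown, Elmwood, Market, Southbank} — 9 districts.
No choice of 2 transmitter sites does better; here Old Town is left uncovered.

9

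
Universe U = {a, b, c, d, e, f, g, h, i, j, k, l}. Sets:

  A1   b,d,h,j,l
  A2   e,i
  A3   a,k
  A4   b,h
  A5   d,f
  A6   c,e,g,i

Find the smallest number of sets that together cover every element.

4

A1, A3, A5, A6 together cover {a, b, c, d, e, f, g, h, i, j, k, l} — every element.
No 3 of the 6 sets cover everything (all 20 triples fall short), so 4 is minimum.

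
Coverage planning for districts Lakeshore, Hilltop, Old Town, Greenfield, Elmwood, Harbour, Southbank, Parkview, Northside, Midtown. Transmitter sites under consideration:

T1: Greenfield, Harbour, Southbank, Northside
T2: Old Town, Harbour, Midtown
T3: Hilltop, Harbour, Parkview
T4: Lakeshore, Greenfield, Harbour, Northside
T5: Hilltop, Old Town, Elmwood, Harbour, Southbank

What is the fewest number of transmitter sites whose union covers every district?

T2, T3, T4, T5 together cover {Lakeshore, Hilltop, Old Town, Greenfield, Elmwood, Harbour, Southbank, Parkview, Northside, Midtown} — every district.
No 3 of the 5 transmitter sites cover everything (all 10 triples fall short), so 4 is minimum.

4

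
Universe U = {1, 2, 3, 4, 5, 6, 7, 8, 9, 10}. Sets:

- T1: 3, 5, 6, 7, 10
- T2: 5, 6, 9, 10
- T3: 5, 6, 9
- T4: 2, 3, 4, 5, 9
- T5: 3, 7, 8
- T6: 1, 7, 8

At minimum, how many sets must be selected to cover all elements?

T1, T4, T6 together cover {1, 2, 3, 4, 5, 6, 7, 8, 9, 10} — every element.
No 2 of the 6 sets cover everything (all 15 pairs fall short), so 3 is minimum.

3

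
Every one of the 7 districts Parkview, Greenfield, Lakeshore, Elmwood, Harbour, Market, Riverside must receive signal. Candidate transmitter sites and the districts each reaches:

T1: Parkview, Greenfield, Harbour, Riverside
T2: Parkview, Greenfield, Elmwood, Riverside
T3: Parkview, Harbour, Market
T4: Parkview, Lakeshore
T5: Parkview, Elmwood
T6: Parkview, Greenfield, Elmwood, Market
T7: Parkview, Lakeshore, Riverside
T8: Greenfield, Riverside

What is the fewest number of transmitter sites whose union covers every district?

3

T1, T4, T6 together cover {Parkview, Greenfield, Lakeshore, Elmwood, Harbour, Market, Riverside} — every district.
No 2 of the 8 transmitter sites cover everything (all 28 pairs fall short), so 3 is minimum.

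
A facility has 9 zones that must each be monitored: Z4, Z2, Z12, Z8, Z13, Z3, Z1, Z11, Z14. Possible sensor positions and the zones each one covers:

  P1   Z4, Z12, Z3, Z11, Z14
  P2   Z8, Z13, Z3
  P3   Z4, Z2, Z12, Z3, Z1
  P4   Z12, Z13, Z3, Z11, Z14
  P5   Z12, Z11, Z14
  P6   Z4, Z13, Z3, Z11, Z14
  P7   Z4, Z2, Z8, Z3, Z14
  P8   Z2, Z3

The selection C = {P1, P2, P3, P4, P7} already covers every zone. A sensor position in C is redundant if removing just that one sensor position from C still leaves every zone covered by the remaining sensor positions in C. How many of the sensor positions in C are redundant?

4

Drop P1: the rest still cover every zone — redundant.
Drop P2: the rest still cover every zone — redundant.
Drop P3: Z1 uncovered — not redundant.
Drop P4: the rest still cover every zone — redundant.
Drop P7: the rest still cover every zone — redundant.
4 redundant: P1, P2, P4, P7.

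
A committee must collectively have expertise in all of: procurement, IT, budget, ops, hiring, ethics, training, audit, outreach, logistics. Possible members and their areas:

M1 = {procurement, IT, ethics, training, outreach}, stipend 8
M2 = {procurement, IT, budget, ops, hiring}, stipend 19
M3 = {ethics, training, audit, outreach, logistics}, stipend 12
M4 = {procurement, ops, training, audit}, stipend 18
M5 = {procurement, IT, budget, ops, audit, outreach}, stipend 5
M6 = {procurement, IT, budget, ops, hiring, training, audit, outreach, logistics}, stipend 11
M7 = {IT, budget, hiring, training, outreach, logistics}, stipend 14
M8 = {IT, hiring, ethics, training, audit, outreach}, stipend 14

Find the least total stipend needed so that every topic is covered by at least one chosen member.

M1, M6 cover every topic at stipend 8 + 11 = 19.
Any cover uses at least 2 members; among all covering selections none totals below 19.
Greedy by coverage-per-stipend would pick M5, M6, M1 for 24 — worse than the optimum 19.

19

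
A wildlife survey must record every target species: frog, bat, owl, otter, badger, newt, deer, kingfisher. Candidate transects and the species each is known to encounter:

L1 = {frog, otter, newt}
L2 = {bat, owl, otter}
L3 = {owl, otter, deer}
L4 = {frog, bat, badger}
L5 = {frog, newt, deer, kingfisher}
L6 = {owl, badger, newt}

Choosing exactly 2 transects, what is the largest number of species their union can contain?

7

Choosing L2, L5 covers {frog, bat, owl, otter, newt, deer, kingfisher} — 7 species.
No choice of 2 transects does better; here badger is left uncovered.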